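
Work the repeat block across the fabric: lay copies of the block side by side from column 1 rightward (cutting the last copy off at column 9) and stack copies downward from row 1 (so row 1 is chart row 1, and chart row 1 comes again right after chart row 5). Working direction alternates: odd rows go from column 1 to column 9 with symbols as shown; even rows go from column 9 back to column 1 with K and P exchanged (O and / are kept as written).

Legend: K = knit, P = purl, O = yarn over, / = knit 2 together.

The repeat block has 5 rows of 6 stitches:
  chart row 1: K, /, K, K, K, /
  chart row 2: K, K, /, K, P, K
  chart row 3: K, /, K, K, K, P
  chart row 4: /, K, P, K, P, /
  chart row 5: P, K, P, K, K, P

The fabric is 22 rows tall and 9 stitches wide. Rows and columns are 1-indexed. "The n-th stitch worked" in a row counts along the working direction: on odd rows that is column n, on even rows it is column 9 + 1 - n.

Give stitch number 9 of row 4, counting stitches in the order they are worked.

Row 4 uses chart row ((4-1) mod 5)+1 = 4. Row 4 is even, so WS.
Chart row 4 tiled across columns 1-9: / K P K P / / K P
WS: work from column 9 back to column 1 (reverse the tiled row), swapping K<->P (O and / unchanged).
Row 4 as worked: K P / / K P K P /
The 9th stitch worked is /.

== STITCH ==
/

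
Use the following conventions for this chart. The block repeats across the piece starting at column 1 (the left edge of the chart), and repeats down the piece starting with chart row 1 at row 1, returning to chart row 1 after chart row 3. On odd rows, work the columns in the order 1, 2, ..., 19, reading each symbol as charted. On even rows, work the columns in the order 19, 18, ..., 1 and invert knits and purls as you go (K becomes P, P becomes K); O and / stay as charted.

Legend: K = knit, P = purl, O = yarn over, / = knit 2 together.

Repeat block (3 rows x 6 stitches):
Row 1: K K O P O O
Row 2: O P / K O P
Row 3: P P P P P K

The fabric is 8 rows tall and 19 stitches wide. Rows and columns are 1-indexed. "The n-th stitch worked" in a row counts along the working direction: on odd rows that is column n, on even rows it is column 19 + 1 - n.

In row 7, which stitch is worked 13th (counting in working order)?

== STITCH ==
K

Derivation:
For row 7: chart row = ((7-1) mod 3) + 1 = 1; this is a RS (odd) row.
Chart row 1 tiled across columns 1-19: K K O P O O K K O P O O K K O P O O K
Right side: take the tiled row as-is (worked left to right from column 1).
The 13th stitch worked is K.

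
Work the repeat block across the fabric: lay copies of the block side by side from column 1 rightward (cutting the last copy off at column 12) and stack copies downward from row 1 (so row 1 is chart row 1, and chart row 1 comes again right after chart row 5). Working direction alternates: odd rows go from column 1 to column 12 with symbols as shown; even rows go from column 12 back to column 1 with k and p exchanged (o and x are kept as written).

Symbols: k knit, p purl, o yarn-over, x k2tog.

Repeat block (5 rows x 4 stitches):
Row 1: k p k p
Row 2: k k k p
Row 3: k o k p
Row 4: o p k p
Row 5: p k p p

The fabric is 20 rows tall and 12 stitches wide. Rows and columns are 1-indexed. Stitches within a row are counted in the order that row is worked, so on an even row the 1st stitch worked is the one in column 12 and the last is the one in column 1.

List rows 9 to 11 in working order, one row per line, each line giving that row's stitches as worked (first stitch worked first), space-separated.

Rows as worked:
o p k p o p k p o p k p
k k p k k k p k k k p k
k p k p k p k p k p k p

Derivation:
Row 9: chart row 4, RS - tile across columns 1-12 and work as-is.
Row 10: chart row 5, WS - tiled (columns 1-12): p k p p p k p p p k p p; work from column 12 back to 1 with k<->p swapped.
Row 11: chart row 1, RS - tile across columns 1-12 and work as-is.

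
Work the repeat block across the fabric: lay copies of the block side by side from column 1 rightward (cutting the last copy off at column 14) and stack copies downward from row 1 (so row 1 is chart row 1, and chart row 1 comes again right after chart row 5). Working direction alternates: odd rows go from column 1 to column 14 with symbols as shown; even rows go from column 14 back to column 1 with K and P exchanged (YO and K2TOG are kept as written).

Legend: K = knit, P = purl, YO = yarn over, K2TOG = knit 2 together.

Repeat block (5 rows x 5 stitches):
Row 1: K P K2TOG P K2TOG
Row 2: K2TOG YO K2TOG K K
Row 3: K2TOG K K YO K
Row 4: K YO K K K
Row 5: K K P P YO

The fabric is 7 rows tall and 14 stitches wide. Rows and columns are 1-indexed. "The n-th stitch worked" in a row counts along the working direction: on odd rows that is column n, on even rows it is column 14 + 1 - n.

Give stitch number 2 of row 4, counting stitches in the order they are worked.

For row 4: chart row = ((4-1) mod 5) + 1 = 4; this is a WS (even) row.
Chart row 4 tiled across columns 1-14: K YO K K K K YO K K K K YO K K
WS: work from column 14 back to column 1 (reverse the tiled row), swapping K<->P (YO and K2TOG unchanged).
Row 4 as worked: P P YO P P P P YO P P P P YO P
Counting 2 along the worked row gives P.

Stitch:
P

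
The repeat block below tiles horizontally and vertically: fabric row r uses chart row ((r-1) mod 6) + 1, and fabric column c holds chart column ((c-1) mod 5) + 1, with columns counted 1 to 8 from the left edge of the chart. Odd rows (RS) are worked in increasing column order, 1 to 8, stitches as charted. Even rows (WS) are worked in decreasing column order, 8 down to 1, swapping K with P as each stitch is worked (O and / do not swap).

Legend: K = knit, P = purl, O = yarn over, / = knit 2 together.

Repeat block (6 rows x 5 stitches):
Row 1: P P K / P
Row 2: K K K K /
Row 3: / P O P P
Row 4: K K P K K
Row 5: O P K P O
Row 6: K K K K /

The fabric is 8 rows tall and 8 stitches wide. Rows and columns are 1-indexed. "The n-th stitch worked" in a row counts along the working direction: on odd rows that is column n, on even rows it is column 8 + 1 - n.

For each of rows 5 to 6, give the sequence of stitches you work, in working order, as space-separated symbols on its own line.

Row 5: chart row 5, RS - tile across columns 1-8 and work as-is.
Row 6: chart row 6, WS - tiled (columns 1-8): K K K K / K K K; work from column 8 back to 1 with K<->P swapped.

Result:
O P K P O O P K
P P P / P P P P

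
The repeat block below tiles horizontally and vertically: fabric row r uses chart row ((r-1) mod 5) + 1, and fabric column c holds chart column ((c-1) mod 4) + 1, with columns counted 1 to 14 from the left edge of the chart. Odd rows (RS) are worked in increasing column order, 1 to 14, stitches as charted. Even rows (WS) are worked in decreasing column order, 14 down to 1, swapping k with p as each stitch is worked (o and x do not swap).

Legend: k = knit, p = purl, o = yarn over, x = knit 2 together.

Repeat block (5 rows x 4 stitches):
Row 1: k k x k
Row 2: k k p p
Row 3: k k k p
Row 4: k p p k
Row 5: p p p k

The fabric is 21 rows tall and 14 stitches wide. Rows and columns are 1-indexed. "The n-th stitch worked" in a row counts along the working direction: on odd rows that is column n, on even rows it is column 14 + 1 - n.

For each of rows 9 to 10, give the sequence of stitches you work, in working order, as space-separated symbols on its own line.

Result:
k p p k k p p k k p p k k p
k k p k k k p k k k p k k k

Derivation:
Row 9: chart row 4, RS - tile across columns 1-14 and work as-is.
Row 10: chart row 5, WS - tiled (columns 1-14): p p p k p p p k p p p k p p; work from column 14 back to 1 with k<->p swapped.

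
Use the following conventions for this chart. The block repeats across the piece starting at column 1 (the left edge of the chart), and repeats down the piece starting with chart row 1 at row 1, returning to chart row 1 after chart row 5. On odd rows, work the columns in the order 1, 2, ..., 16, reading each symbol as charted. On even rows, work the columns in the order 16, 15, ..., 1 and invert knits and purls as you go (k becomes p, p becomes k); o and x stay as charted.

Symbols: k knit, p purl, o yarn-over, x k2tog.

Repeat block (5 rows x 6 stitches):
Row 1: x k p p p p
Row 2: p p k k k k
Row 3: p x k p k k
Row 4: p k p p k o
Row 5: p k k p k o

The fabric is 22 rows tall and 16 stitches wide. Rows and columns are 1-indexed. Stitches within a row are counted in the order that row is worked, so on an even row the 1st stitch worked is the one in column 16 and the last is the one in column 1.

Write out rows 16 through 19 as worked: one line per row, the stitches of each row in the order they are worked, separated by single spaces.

Result:
k k p x k k k k p x k k k k p x
p p k k k k p p k k k k p p k k
k p x k p p k p x k p p k p x k
p k p p k o p k p p k o p k p p

Derivation:
Row 16: chart row 1, WS - tiled (columns 1-16): x k p p p p x k p p p p x k p p; work from column 16 back to 1 with k<->p swapped.
Row 17: chart row 2, RS - tile across columns 1-16 and work as-is.
Row 18: chart row 3, WS - tiled (columns 1-16): p x k p k k p x k p k k p x k p; work from column 16 back to 1 with k<->p swapped.
Row 19: chart row 4, RS - tile across columns 1-16 and work as-is.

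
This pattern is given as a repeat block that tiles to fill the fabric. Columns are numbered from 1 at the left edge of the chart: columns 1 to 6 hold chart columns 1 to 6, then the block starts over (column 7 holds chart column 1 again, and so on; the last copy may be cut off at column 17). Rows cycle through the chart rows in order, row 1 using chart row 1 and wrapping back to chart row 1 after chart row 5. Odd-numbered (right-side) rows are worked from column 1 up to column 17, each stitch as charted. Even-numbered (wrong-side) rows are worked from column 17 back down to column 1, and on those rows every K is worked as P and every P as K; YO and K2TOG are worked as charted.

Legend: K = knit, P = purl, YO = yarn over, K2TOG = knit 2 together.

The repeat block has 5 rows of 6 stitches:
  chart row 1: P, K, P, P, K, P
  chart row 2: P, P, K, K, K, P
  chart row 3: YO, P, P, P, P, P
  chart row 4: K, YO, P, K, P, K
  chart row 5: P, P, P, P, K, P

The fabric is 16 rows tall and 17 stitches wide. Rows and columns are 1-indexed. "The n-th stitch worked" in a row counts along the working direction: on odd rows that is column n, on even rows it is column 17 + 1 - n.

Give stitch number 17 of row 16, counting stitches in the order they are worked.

Row 16 uses chart row ((16-1) mod 5)+1 = 1. Row 16 is even, so WS.
Chart row 1 tiled across columns 1-17: P K P P K P P K P P K P P K P P K
WS: work from column 17 back to column 1 (reverse the tiled row), swapping K<->P (YO and K2TOG unchanged).
Row 16 as worked: P K K P K K P K K P K K P K K P K
The 17th stitch worked is K.

Stitch:
K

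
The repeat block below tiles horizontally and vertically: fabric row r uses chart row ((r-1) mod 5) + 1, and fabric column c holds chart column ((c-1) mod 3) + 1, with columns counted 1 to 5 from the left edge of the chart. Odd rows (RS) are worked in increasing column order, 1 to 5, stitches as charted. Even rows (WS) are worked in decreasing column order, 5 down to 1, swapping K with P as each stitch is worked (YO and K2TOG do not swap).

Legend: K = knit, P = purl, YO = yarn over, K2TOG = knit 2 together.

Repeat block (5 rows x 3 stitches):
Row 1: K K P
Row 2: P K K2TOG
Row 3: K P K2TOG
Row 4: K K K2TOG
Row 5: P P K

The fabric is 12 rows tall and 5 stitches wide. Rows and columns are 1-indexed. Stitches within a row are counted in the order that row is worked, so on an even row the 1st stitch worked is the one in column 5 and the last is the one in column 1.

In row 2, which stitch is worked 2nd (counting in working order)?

Row 2 uses chart row ((2-1) mod 5)+1 = 2. Row 2 is even, so WS.
Chart row 2 tiled across columns 1-5: P K K2TOG P K
WS: work from column 5 back to column 1 (reverse the tiled row), swapping K<->P (YO and K2TOG unchanged).
Row 2 as worked: P K K2TOG P K
The 2nd stitch worked is K.

== STITCH ==
K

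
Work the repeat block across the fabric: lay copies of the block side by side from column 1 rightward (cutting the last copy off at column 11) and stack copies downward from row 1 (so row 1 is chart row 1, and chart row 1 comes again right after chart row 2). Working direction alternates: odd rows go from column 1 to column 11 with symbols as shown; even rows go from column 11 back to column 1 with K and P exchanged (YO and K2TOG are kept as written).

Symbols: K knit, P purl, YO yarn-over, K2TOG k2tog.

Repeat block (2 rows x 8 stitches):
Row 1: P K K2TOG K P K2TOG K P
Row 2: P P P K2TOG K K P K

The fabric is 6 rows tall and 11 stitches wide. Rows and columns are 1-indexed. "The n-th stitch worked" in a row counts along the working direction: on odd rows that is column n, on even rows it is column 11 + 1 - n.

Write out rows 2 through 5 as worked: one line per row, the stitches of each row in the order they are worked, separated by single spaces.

Row 2: chart row 2, WS - tiled (columns 1-11): P P P K2TOG K K P K P P P; work from column 11 back to 1 with K<->P swapped.
Row 3: chart row 1, RS - tile across columns 1-11 and work as-is.
Row 4: chart row 2, WS - tiled (columns 1-11): P P P K2TOG K K P K P P P; work from column 11 back to 1 with K<->P swapped.
Row 5: chart row 1, RS - tile across columns 1-11 and work as-is.

Rows as worked:
K K K P K P P K2TOG K K K
P K K2TOG K P K2TOG K P P K K2TOG
K K K P K P P K2TOG K K K
P K K2TOG K P K2TOG K P P K K2TOG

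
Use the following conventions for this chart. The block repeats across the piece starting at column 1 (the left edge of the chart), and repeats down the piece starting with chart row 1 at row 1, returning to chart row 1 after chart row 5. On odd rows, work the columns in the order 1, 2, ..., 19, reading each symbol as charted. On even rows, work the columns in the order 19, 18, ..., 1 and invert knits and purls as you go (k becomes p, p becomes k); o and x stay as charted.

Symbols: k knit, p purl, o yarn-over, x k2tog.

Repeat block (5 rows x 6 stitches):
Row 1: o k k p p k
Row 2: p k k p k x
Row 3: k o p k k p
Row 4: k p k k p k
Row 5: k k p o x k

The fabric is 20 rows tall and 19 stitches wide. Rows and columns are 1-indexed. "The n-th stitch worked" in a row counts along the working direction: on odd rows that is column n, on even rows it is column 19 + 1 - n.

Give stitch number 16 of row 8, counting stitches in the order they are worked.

Stitch:
p

Derivation:
Row 8: (8-1) mod 5 = 2, so use chart row 3. Even row -> WS.
Chart row 3 tiled across columns 1-19: k o p k k p k o p k k p k o p k k p k
WS: work from column 19 back to column 1 (reverse the tiled row), swapping k<->p (o and x unchanged).
Row 8 as worked: p k p p k o p k p p k o p k p p k o p
Counting 16 along the worked row gives p.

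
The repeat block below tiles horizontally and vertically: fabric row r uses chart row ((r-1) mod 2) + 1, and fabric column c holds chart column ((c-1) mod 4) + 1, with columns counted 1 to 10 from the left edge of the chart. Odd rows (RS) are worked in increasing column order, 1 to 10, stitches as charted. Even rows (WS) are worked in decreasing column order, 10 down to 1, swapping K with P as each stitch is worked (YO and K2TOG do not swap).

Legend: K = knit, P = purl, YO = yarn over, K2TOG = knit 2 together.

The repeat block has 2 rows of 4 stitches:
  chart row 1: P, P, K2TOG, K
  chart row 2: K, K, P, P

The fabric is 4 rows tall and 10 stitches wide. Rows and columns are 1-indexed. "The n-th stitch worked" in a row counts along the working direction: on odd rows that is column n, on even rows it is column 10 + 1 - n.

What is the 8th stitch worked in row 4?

Row 4 uses chart row ((4-1) mod 2)+1 = 2. Row 4 is even, so WS.
Chart row 2 tiled across columns 1-10: K K P P K K P P K K
Wrong side: read the tiled row from column 10 down to 1 and exchange K with P (leave YO, K2TOG).
Row 4 as worked: P P K K P P K K P P
The 8th stitch worked is K.

Result:
K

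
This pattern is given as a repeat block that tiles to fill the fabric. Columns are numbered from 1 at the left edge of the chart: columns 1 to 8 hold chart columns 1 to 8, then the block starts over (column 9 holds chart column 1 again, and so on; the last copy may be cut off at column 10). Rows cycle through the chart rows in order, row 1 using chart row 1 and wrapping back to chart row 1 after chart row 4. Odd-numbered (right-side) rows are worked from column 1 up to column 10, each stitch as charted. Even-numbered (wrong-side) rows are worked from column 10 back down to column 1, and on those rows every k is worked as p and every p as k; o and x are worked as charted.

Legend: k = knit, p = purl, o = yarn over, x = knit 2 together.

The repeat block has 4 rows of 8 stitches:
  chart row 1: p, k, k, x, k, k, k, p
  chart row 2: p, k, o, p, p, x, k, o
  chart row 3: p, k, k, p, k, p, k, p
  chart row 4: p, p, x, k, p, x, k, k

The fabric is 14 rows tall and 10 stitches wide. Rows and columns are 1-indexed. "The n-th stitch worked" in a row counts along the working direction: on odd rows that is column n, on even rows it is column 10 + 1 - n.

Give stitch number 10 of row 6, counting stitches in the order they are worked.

Result:
k

Derivation:
For row 6: chart row = ((6-1) mod 4) + 1 = 2; this is a WS (even) row.
Chart row 2 tiled across columns 1-10: p k o p p x k o p k
WS row: flip the tiled sequence (start at column 10) and apply k<->p; o and x stay.
Row 6 as worked: p k o p x k k o p k
The 10th stitch worked is k.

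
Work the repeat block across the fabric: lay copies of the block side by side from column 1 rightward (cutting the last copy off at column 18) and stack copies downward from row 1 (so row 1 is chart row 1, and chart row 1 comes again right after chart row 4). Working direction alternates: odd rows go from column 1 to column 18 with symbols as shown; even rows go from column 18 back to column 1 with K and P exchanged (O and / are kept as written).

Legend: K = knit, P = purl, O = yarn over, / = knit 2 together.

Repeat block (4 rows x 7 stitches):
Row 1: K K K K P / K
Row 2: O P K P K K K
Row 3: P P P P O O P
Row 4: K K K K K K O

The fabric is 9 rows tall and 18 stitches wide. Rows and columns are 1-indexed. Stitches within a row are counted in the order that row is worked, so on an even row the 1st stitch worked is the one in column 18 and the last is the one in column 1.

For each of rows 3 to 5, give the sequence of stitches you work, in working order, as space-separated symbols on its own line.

== ROWS AS WORKED ==
P P P P O O P P P P P O O P P P P P
P P P P O P P P P P P O P P P P P P
K K K K P / K K K K K P / K K K K K

Derivation:
Row 3: chart row 3, RS - tile across columns 1-18 and work as-is.
Row 4: chart row 4, WS - tiled (columns 1-18): K K K K K K O K K K K K K O K K K K; work from column 18 back to 1 with K<->P swapped.
Row 5: chart row 1, RS - tile across columns 1-18 and work as-is.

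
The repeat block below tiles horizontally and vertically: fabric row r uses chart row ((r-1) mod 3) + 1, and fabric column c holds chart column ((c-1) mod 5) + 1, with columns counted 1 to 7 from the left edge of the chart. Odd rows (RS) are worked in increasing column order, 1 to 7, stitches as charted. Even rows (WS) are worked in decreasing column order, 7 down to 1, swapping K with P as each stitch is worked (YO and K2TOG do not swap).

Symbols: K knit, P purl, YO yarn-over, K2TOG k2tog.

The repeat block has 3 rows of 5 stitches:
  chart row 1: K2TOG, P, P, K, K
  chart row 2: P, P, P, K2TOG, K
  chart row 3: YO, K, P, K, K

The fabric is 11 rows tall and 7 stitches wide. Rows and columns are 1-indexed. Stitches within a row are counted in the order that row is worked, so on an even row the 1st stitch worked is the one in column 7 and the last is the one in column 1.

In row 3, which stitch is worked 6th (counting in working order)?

Result:
YO

Derivation:
Row 3 uses chart row ((3-1) mod 3)+1 = 3. Row 3 is odd, so RS.
Chart row 3 tiled across columns 1-7: YO K P K K YO K
Right side: take the tiled row as-is (worked left to right from column 1).
The 6th stitch worked is YO.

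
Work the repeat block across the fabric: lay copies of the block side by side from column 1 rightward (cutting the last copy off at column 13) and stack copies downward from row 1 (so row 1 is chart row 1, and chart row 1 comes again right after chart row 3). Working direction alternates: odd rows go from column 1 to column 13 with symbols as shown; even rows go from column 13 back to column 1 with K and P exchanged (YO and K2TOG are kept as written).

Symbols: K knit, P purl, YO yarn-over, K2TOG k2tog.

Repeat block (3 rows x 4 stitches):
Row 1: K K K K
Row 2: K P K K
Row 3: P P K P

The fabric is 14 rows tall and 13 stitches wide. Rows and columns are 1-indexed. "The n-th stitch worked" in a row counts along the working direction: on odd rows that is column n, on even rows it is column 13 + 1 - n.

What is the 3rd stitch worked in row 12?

Stitch:
P

Derivation:
For row 12: chart row = ((12-1) mod 3) + 1 = 3; this is a WS (even) row.
Chart row 3 tiled across columns 1-13: P P K P P P K P P P K P P
WS row: flip the tiled sequence (start at column 13) and apply K<->P; YO and K2TOG stay.
Row 12 as worked: K K P K K K P K K K P K K
Stitch 3 in working order -> P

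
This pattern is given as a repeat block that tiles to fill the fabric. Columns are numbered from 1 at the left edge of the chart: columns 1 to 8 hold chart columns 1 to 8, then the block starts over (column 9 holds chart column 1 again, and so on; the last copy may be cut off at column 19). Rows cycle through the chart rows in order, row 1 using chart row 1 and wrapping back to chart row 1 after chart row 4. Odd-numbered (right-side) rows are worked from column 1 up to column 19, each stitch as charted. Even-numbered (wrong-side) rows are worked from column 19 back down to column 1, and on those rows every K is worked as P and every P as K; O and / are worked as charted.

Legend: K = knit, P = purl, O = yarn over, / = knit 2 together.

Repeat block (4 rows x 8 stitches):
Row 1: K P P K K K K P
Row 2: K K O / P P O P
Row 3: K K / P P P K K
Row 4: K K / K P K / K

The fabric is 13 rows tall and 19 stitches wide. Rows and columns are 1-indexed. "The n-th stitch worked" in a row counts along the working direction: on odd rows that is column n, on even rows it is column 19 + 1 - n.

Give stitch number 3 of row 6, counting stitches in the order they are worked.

Stitch:
P

Derivation:
Row 6: (6-1) mod 4 = 1, so use chart row 2. Even row -> WS.
Chart row 2 tiled across columns 1-19: K K O / P P O P K K O / P P O P K K O
WS row: flip the tiled sequence (start at column 19) and apply K<->P; O and / stay.
Row 6 as worked: O P P K O K K / O P P K O K K / O P P
Counting 3 along the worked row gives P.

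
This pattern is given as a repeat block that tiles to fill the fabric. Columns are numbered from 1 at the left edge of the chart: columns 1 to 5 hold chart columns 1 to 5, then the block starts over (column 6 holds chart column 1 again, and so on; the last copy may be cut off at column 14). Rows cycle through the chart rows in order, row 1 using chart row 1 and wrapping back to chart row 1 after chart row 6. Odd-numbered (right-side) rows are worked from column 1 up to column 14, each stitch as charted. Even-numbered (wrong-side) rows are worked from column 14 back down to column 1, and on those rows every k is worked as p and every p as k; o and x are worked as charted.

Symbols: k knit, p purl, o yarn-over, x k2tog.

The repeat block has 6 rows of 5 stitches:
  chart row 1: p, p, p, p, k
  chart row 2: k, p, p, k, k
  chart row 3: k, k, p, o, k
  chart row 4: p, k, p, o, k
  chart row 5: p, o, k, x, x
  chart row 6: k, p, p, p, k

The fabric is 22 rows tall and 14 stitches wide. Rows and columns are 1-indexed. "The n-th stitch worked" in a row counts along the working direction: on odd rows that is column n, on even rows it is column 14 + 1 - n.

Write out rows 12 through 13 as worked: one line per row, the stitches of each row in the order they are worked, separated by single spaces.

Row 12: chart row 6, WS - tiled (columns 1-14): k p p p k k p p p k k p p p; work from column 14 back to 1 with k<->p swapped.
Row 13: chart row 1, RS - tile across columns 1-14 and work as-is.

== ROWS AS WORKED ==
k k k p p k k k p p k k k p
p p p p k p p p p k p p p p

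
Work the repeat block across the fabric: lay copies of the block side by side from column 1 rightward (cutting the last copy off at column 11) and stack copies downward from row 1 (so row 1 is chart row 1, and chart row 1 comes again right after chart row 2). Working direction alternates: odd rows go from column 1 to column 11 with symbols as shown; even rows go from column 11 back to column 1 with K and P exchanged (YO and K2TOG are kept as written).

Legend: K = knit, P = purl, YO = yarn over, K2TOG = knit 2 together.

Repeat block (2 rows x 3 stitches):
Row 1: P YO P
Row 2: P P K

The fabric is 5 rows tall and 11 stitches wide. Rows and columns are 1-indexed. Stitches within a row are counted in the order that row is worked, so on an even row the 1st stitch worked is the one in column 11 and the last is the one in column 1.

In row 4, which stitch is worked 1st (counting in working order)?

Row 4 uses chart row ((4-1) mod 2)+1 = 2. Row 4 is even, so WS.
Chart row 2 tiled across columns 1-11: P P K P P K P P K P P
Wrong side: read the tiled row from column 11 down to 1 and exchange K with P (leave YO, K2TOG).
Row 4 as worked: K K P K K P K K P K K
The 1st stitch worked is K.

Result:
K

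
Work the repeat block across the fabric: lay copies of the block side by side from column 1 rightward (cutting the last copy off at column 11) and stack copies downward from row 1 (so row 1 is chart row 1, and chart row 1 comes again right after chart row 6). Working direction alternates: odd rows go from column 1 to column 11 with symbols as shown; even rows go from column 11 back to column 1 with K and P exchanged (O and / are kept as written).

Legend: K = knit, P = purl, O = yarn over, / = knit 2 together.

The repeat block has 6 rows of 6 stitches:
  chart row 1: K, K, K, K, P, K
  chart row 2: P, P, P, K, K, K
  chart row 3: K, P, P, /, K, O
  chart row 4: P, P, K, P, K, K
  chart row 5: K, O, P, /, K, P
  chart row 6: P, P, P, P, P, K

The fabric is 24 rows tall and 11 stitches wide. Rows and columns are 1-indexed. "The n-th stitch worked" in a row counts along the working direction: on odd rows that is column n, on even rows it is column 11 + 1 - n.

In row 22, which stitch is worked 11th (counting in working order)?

Row 22: (22-1) mod 6 = 3, so use chart row 4. Even row -> WS.
Chart row 4 tiled across columns 1-11: P P K P K K P P K P K
WS: work from column 11 back to column 1 (reverse the tiled row), swapping K<->P (O and / unchanged).
Row 22 as worked: P K P K K P P K P K K
Counting 11 along the worked row gives K.

Stitch:
K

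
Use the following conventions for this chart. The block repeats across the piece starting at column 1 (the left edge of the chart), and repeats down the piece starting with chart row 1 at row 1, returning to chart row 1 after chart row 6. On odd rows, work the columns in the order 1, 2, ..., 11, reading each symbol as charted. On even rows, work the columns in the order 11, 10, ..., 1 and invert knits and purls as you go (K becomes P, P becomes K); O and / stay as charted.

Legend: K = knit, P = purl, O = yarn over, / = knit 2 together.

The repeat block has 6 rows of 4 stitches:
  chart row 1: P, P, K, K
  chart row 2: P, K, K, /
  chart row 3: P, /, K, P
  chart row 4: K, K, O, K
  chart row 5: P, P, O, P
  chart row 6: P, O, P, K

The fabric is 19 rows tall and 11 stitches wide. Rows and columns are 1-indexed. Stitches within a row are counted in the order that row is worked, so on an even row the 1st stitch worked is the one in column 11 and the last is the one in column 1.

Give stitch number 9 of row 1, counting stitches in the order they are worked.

Row 1: (1-1) mod 6 = 0, so use chart row 1. Odd row -> RS.
Chart row 1 tiled across columns 1-11: P P K K P P K K P P K
RS: work column 1 to column 11, symbols as charted — the tiled row is the row as worked.
The 9th stitch worked is P.

Stitch:
P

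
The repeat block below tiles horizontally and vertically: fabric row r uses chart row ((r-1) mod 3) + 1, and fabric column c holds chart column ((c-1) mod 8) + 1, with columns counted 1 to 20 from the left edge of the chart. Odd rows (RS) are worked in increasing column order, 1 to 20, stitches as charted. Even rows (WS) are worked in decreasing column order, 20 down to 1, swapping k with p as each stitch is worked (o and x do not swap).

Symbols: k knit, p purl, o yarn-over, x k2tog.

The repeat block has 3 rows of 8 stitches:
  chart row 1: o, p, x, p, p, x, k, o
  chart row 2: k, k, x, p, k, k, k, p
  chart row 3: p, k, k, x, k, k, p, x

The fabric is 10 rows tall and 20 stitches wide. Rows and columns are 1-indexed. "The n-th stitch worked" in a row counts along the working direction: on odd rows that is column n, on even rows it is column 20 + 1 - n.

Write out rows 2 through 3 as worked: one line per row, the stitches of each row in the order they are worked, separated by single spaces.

Result:
k x p p k p p p k x p p k p p p k x p p
p k k x k k p x p k k x k k p x p k k x

Derivation:
Row 2: chart row 2, WS - tiled (columns 1-20): k k x p k k k p k k x p k k k p k k x p; work from column 20 back to 1 with k<->p swapped.
Row 3: chart row 3, RS - tile across columns 1-20 and work as-is.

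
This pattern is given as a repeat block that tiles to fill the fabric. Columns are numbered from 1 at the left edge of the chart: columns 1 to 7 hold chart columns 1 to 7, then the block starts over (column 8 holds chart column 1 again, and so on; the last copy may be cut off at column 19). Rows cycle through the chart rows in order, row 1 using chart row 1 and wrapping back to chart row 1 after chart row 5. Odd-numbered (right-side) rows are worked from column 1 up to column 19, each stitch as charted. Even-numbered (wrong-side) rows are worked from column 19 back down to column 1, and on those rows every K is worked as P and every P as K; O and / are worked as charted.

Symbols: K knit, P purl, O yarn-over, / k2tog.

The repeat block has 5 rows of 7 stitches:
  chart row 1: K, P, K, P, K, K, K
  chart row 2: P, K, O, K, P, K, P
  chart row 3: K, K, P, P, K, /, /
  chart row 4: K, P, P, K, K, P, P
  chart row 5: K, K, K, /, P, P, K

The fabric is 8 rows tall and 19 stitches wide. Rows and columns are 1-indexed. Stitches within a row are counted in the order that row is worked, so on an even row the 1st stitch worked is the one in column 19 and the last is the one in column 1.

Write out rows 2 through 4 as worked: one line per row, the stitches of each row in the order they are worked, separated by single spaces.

Row 2: chart row 2, WS - tiled (columns 1-19): P K O K P K P P K O K P K P P K O K P; work from column 19 back to 1 with K<->P swapped.
Row 3: chart row 3, RS - tile across columns 1-19 and work as-is.
Row 4: chart row 4, WS - tiled (columns 1-19): K P P K K P P K P P K K P P K P P K K; work from column 19 back to 1 with K<->P swapped.

Result:
K P O P K K P K P O P K K P K P O P K
K K P P K / / K K P P K / / K K P P K
P P K K P K K P P K K P K K P P K K P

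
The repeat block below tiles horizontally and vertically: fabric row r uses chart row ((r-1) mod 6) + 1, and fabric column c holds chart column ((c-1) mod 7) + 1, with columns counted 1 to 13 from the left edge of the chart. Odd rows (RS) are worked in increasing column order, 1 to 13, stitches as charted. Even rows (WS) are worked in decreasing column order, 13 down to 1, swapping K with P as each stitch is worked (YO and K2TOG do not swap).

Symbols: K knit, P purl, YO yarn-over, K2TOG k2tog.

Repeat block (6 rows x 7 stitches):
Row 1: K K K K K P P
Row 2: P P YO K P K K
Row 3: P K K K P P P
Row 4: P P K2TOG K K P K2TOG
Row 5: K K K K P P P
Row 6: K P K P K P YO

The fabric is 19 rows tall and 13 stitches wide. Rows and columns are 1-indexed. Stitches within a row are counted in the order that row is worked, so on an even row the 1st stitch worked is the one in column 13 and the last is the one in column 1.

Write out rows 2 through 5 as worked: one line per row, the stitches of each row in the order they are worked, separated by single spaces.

Row 2: chart row 2, WS - tiled (columns 1-13): P P YO K P K K P P YO K P K; work from column 13 back to 1 with K<->P swapped.
Row 3: chart row 3, RS - tile across columns 1-13 and work as-is.
Row 4: chart row 4, WS - tiled (columns 1-13): P P K2TOG K K P K2TOG P P K2TOG K K P; work from column 13 back to 1 with K<->P swapped.
Row 5: chart row 5, RS - tile across columns 1-13 and work as-is.

Rows as worked:
P K P YO K K P P K P YO K K
P K K K P P P P K K K P P
K P P K2TOG K K K2TOG K P P K2TOG K K
K K K K P P P K K K K P P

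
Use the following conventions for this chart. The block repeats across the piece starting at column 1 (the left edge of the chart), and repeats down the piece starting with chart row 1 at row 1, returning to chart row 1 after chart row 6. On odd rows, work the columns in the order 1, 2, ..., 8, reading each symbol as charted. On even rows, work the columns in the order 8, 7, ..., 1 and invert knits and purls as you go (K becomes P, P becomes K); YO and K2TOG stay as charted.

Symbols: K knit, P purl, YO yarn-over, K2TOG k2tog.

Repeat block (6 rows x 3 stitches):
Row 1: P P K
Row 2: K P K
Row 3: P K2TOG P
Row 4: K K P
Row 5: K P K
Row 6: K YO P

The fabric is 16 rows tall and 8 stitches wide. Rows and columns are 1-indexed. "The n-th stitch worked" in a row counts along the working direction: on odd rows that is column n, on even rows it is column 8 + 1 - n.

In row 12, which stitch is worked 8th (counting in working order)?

For row 12: chart row = ((12-1) mod 6) + 1 = 6; this is a WS (even) row.
Chart row 6 tiled across columns 1-8: K YO P K YO P K YO
WS: work from column 8 back to column 1 (reverse the tiled row), swapping K<->P (YO and K2TOG unchanged).
Row 12 as worked: YO P K YO P K YO P
Counting 8 along the worked row gives P.

Result:
P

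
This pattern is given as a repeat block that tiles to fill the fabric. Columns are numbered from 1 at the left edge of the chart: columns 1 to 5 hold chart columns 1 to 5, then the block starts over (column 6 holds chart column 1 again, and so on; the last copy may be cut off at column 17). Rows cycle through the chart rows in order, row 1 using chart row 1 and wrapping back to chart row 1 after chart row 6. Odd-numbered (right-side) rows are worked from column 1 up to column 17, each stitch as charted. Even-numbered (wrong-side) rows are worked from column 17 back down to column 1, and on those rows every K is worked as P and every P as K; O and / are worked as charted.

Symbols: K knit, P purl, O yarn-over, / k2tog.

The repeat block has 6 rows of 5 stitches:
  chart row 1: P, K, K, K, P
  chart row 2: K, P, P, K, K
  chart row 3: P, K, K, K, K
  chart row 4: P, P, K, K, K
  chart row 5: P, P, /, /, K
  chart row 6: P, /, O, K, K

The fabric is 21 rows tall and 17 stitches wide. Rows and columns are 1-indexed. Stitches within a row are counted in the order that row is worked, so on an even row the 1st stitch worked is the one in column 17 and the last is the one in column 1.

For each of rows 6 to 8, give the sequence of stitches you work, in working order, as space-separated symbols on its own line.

== ROWS AS WORKED ==
/ K P P O / K P P O / K P P O / K
P K K K P P K K K P P K K K P P K
K P P P K K P P P K K P P P K K P

Derivation:
Row 6: chart row 6, WS - tiled (columns 1-17): P / O K K P / O K K P / O K K P /; work from column 17 back to 1 with K<->P swapped.
Row 7: chart row 1, RS - tile across columns 1-17 and work as-is.
Row 8: chart row 2, WS - tiled (columns 1-17): K P P K K K P P K K K P P K K K P; work from column 17 back to 1 with K<->P swapped.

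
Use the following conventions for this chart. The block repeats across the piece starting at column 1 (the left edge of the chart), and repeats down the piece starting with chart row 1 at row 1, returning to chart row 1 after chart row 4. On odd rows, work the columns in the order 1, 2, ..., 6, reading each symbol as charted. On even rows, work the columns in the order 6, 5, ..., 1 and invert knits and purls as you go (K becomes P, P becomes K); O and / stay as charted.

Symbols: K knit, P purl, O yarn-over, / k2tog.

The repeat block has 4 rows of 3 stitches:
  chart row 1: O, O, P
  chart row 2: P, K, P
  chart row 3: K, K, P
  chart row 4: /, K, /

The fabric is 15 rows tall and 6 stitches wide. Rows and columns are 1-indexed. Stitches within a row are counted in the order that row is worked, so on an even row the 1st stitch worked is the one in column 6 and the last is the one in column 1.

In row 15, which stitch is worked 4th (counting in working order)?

Row 15 uses chart row ((15-1) mod 4)+1 = 3. Row 15 is odd, so RS.
Chart row 3 tiled across columns 1-6: K K P K K P
RS: work column 1 to column 6, symbols as charted — the tiled row is the row as worked.
The 4th stitch worked is K.

== STITCH ==
K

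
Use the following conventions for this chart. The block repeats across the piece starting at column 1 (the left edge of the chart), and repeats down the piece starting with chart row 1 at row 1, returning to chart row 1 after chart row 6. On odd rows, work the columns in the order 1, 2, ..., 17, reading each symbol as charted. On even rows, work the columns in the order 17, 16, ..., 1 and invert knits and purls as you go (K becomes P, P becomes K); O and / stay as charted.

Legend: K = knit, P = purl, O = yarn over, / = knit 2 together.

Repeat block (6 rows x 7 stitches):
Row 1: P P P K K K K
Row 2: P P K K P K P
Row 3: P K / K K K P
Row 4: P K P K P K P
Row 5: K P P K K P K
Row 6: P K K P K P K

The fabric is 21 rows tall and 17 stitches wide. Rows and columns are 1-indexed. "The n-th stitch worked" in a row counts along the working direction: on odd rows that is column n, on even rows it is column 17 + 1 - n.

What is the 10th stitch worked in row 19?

Result:
P

Derivation:
Row 19: (19-1) mod 6 = 0, so use chart row 1. Odd row -> RS.
Chart row 1 tiled across columns 1-17: P P P K K K K P P P K K K K P P P
RS: work column 1 to column 17, symbols as charted — the tiled row is the row as worked.
The 10th stitch worked is P.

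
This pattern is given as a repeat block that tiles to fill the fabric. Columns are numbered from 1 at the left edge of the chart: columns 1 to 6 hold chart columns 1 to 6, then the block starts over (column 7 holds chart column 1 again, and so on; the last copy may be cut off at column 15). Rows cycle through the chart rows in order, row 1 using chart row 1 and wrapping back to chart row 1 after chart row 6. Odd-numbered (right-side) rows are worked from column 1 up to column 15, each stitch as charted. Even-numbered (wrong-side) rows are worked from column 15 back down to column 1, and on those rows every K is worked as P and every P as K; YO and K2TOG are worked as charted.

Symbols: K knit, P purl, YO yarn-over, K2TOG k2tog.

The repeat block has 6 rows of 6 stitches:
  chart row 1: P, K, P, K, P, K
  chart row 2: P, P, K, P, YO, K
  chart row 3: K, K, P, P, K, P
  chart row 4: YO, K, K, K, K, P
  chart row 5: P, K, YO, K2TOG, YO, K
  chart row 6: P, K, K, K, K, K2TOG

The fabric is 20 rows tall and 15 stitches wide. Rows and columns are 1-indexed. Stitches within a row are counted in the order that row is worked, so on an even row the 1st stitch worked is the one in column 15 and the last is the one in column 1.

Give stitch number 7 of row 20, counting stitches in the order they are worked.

Row 20: (20-1) mod 6 = 1, so use chart row 2. Even row -> WS.
Chart row 2 tiled across columns 1-15: P P K P YO K P P K P YO K P P K
WS: work from column 15 back to column 1 (reverse the tiled row), swapping K<->P (YO and K2TOG unchanged).
Row 20 as worked: P K K P YO K P K K P YO K P K K
The 7th stitch worked is P.

Stitch:
P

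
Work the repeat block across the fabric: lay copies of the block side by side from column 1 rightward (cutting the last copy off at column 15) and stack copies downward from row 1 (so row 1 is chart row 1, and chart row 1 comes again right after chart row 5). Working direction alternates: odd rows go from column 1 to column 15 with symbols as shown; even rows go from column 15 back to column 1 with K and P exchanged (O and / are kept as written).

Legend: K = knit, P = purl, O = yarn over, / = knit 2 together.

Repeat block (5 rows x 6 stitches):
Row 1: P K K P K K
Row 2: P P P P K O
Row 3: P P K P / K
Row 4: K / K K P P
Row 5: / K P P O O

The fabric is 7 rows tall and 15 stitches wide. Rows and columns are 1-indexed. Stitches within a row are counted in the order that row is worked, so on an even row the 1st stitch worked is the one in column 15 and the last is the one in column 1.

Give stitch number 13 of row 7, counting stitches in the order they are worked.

For row 7: chart row = ((7-1) mod 5) + 1 = 2; this is a RS (odd) row.
Chart row 2 tiled across columns 1-15: P P P P K O P P P P K O P P P
RS: work column 1 to column 15, symbols as charted — the tiled row is the row as worked.
Stitch 13 in working order -> P

Result:
P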